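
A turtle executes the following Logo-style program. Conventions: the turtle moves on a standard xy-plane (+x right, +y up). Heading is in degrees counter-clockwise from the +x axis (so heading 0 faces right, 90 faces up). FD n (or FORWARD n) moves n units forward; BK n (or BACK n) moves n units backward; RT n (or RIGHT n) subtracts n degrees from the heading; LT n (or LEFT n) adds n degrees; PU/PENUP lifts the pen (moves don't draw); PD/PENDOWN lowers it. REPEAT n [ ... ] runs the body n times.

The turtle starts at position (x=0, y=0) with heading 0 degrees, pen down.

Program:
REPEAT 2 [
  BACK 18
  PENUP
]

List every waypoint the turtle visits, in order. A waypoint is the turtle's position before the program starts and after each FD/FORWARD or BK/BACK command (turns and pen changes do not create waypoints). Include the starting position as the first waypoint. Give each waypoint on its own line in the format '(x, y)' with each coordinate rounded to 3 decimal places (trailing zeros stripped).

Executing turtle program step by step:
Start: pos=(0,0), heading=0, pen down
REPEAT 2 [
  -- iteration 1/2 --
  BK 18: (0,0) -> (-18,0) [heading=0, draw]
  PU: pen up
  -- iteration 2/2 --
  BK 18: (-18,0) -> (-36,0) [heading=0, move]
  PU: pen up
]
Final: pos=(-36,0), heading=0, 1 segment(s) drawn
Waypoints (3 total):
(0, 0)
(-18, 0)
(-36, 0)

Answer: (0, 0)
(-18, 0)
(-36, 0)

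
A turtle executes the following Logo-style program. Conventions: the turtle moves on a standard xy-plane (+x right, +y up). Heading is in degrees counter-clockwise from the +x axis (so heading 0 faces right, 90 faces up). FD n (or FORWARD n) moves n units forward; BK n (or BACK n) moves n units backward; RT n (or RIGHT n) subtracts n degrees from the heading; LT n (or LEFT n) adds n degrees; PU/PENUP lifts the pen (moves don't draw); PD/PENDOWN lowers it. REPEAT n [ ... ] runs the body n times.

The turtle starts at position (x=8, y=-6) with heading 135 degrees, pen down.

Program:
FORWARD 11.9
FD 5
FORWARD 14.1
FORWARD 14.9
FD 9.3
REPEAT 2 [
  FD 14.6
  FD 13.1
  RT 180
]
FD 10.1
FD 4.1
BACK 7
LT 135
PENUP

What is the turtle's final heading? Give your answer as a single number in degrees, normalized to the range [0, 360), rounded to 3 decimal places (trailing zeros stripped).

Executing turtle program step by step:
Start: pos=(8,-6), heading=135, pen down
FD 11.9: (8,-6) -> (-0.415,2.415) [heading=135, draw]
FD 5: (-0.415,2.415) -> (-3.95,5.95) [heading=135, draw]
FD 14.1: (-3.95,5.95) -> (-13.92,15.92) [heading=135, draw]
FD 14.9: (-13.92,15.92) -> (-24.456,26.456) [heading=135, draw]
FD 9.3: (-24.456,26.456) -> (-31.032,33.032) [heading=135, draw]
REPEAT 2 [
  -- iteration 1/2 --
  FD 14.6: (-31.032,33.032) -> (-41.356,43.356) [heading=135, draw]
  FD 13.1: (-41.356,43.356) -> (-50.619,52.619) [heading=135, draw]
  RT 180: heading 135 -> 315
  -- iteration 2/2 --
  FD 14.6: (-50.619,52.619) -> (-40.295,42.295) [heading=315, draw]
  FD 13.1: (-40.295,42.295) -> (-31.032,33.032) [heading=315, draw]
  RT 180: heading 315 -> 135
]
FD 10.1: (-31.032,33.032) -> (-38.174,40.174) [heading=135, draw]
FD 4.1: (-38.174,40.174) -> (-41.073,43.073) [heading=135, draw]
BK 7: (-41.073,43.073) -> (-36.123,38.123) [heading=135, draw]
LT 135: heading 135 -> 270
PU: pen up
Final: pos=(-36.123,38.123), heading=270, 12 segment(s) drawn

Answer: 270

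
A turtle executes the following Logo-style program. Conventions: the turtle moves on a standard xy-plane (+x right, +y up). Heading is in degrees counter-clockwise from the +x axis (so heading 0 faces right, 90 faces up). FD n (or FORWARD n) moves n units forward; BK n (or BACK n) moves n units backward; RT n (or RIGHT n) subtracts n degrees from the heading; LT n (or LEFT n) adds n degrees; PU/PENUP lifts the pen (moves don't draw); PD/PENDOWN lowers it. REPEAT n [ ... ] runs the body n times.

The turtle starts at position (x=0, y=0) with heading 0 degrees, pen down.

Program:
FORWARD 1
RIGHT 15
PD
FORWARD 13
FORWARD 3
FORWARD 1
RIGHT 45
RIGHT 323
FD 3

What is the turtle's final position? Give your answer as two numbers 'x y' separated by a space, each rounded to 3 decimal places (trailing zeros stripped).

Answer: 20.182 -5.572

Derivation:
Executing turtle program step by step:
Start: pos=(0,0), heading=0, pen down
FD 1: (0,0) -> (1,0) [heading=0, draw]
RT 15: heading 0 -> 345
PD: pen down
FD 13: (1,0) -> (13.557,-3.365) [heading=345, draw]
FD 3: (13.557,-3.365) -> (16.455,-4.141) [heading=345, draw]
FD 1: (16.455,-4.141) -> (17.421,-4.4) [heading=345, draw]
RT 45: heading 345 -> 300
RT 323: heading 300 -> 337
FD 3: (17.421,-4.4) -> (20.182,-5.572) [heading=337, draw]
Final: pos=(20.182,-5.572), heading=337, 5 segment(s) drawn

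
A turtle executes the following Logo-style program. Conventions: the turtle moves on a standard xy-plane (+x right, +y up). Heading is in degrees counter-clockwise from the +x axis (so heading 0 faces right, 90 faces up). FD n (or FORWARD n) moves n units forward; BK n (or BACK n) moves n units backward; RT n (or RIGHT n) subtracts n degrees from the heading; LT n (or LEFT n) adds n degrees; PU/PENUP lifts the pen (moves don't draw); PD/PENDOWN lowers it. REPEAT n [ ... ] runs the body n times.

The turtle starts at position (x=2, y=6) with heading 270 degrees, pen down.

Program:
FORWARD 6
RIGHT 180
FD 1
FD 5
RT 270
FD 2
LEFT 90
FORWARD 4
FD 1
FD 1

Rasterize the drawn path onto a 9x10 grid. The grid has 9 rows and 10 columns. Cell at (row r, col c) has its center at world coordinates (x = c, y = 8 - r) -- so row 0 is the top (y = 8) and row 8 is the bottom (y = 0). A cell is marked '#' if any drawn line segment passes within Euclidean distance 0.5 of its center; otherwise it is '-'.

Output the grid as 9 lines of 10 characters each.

Answer: ----------
----------
###-------
#-#-------
#-#-------
#-#-------
#-#-------
#-#-------
#-#-------

Derivation:
Segment 0: (2,6) -> (2,0)
Segment 1: (2,0) -> (2,1)
Segment 2: (2,1) -> (2,6)
Segment 3: (2,6) -> (-0,6)
Segment 4: (-0,6) -> (-0,2)
Segment 5: (-0,2) -> (-0,1)
Segment 6: (-0,1) -> (-0,0)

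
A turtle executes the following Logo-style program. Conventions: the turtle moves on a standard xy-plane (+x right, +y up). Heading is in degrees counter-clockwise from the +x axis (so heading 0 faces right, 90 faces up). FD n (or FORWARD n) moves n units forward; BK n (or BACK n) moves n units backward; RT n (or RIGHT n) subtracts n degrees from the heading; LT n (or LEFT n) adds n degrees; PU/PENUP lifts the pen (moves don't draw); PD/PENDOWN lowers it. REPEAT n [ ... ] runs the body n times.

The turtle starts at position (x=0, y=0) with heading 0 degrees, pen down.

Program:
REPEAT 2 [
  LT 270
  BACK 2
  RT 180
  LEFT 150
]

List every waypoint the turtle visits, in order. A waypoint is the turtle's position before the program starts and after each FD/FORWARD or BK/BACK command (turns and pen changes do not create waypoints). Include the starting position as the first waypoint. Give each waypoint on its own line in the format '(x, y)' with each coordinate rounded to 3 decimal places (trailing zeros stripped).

Answer: (0, 0)
(0, 2)
(1.732, 1)

Derivation:
Executing turtle program step by step:
Start: pos=(0,0), heading=0, pen down
REPEAT 2 [
  -- iteration 1/2 --
  LT 270: heading 0 -> 270
  BK 2: (0,0) -> (0,2) [heading=270, draw]
  RT 180: heading 270 -> 90
  LT 150: heading 90 -> 240
  -- iteration 2/2 --
  LT 270: heading 240 -> 150
  BK 2: (0,2) -> (1.732,1) [heading=150, draw]
  RT 180: heading 150 -> 330
  LT 150: heading 330 -> 120
]
Final: pos=(1.732,1), heading=120, 2 segment(s) drawn
Waypoints (3 total):
(0, 0)
(0, 2)
(1.732, 1)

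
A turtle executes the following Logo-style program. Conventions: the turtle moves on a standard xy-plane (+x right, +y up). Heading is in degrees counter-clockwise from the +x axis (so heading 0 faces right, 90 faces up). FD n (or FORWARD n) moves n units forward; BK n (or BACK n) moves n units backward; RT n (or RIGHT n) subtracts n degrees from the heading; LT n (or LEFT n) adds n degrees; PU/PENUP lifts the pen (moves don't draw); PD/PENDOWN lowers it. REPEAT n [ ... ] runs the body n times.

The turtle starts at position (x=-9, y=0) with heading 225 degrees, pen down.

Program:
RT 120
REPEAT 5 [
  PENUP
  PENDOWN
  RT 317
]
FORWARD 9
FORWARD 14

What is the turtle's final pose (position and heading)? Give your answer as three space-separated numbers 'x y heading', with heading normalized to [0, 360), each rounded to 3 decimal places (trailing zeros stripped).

Answer: 8.619 -14.784 320

Derivation:
Executing turtle program step by step:
Start: pos=(-9,0), heading=225, pen down
RT 120: heading 225 -> 105
REPEAT 5 [
  -- iteration 1/5 --
  PU: pen up
  PD: pen down
  RT 317: heading 105 -> 148
  -- iteration 2/5 --
  PU: pen up
  PD: pen down
  RT 317: heading 148 -> 191
  -- iteration 3/5 --
  PU: pen up
  PD: pen down
  RT 317: heading 191 -> 234
  -- iteration 4/5 --
  PU: pen up
  PD: pen down
  RT 317: heading 234 -> 277
  -- iteration 5/5 --
  PU: pen up
  PD: pen down
  RT 317: heading 277 -> 320
]
FD 9: (-9,0) -> (-2.106,-5.785) [heading=320, draw]
FD 14: (-2.106,-5.785) -> (8.619,-14.784) [heading=320, draw]
Final: pos=(8.619,-14.784), heading=320, 2 segment(s) drawn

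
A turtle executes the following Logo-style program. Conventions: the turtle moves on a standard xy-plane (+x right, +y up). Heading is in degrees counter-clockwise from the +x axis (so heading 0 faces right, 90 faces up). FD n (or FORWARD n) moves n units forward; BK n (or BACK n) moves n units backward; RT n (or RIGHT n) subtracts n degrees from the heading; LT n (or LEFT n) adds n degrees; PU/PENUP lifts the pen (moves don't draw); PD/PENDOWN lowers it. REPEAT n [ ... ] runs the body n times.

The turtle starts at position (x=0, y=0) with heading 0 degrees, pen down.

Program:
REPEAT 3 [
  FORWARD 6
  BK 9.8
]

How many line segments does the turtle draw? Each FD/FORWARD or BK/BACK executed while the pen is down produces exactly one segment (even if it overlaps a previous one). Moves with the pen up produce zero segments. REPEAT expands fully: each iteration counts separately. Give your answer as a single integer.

Answer: 6

Derivation:
Executing turtle program step by step:
Start: pos=(0,0), heading=0, pen down
REPEAT 3 [
  -- iteration 1/3 --
  FD 6: (0,0) -> (6,0) [heading=0, draw]
  BK 9.8: (6,0) -> (-3.8,0) [heading=0, draw]
  -- iteration 2/3 --
  FD 6: (-3.8,0) -> (2.2,0) [heading=0, draw]
  BK 9.8: (2.2,0) -> (-7.6,0) [heading=0, draw]
  -- iteration 3/3 --
  FD 6: (-7.6,0) -> (-1.6,0) [heading=0, draw]
  BK 9.8: (-1.6,0) -> (-11.4,0) [heading=0, draw]
]
Final: pos=(-11.4,0), heading=0, 6 segment(s) drawn
Segments drawn: 6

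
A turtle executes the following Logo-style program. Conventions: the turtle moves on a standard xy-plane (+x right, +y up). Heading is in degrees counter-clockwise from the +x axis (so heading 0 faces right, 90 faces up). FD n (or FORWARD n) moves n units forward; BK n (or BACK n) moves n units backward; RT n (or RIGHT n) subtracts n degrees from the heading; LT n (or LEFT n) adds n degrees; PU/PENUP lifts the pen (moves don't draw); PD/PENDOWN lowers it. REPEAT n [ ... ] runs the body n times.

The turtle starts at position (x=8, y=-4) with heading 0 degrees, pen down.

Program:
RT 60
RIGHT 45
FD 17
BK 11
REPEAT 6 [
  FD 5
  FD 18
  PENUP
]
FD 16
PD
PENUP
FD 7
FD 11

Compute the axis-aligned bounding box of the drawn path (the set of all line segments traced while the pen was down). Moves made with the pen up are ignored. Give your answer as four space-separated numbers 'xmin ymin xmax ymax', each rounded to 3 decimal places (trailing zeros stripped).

Executing turtle program step by step:
Start: pos=(8,-4), heading=0, pen down
RT 60: heading 0 -> 300
RT 45: heading 300 -> 255
FD 17: (8,-4) -> (3.6,-20.421) [heading=255, draw]
BK 11: (3.6,-20.421) -> (6.447,-9.796) [heading=255, draw]
REPEAT 6 [
  -- iteration 1/6 --
  FD 5: (6.447,-9.796) -> (5.153,-14.625) [heading=255, draw]
  FD 18: (5.153,-14.625) -> (0.494,-32.012) [heading=255, draw]
  PU: pen up
  -- iteration 2/6 --
  FD 5: (0.494,-32.012) -> (-0.8,-36.841) [heading=255, move]
  FD 18: (-0.8,-36.841) -> (-5.459,-54.228) [heading=255, move]
  PU: pen up
  -- iteration 3/6 --
  FD 5: (-5.459,-54.228) -> (-6.753,-59.058) [heading=255, move]
  FD 18: (-6.753,-59.058) -> (-11.411,-76.444) [heading=255, move]
  PU: pen up
  -- iteration 4/6 --
  FD 5: (-11.411,-76.444) -> (-12.706,-81.274) [heading=255, move]
  FD 18: (-12.706,-81.274) -> (-17.364,-98.661) [heading=255, move]
  PU: pen up
  -- iteration 5/6 --
  FD 5: (-17.364,-98.661) -> (-18.658,-103.49) [heading=255, move]
  FD 18: (-18.658,-103.49) -> (-23.317,-120.877) [heading=255, move]
  PU: pen up
  -- iteration 6/6 --
  FD 5: (-23.317,-120.877) -> (-24.611,-125.707) [heading=255, move]
  FD 18: (-24.611,-125.707) -> (-29.27,-143.093) [heading=255, move]
  PU: pen up
]
FD 16: (-29.27,-143.093) -> (-33.411,-158.548) [heading=255, move]
PD: pen down
PU: pen up
FD 7: (-33.411,-158.548) -> (-35.223,-165.31) [heading=255, move]
FD 11: (-35.223,-165.31) -> (-38.07,-175.935) [heading=255, move]
Final: pos=(-38.07,-175.935), heading=255, 4 segment(s) drawn

Segment endpoints: x in {0.494, 3.6, 5.153, 6.447, 8}, y in {-32.012, -20.421, -14.625, -9.796, -4}
xmin=0.494, ymin=-32.012, xmax=8, ymax=-4

Answer: 0.494 -32.012 8 -4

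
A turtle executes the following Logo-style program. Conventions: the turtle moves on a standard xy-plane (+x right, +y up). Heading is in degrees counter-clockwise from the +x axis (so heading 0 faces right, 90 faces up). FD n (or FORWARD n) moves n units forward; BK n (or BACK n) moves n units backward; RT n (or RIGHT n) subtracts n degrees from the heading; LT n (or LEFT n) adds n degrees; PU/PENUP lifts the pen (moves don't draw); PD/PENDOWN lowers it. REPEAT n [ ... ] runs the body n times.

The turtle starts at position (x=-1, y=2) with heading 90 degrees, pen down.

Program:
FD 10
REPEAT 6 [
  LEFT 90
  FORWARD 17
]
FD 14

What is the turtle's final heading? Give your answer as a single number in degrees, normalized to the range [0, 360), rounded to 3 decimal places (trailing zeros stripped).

Answer: 270

Derivation:
Executing turtle program step by step:
Start: pos=(-1,2), heading=90, pen down
FD 10: (-1,2) -> (-1,12) [heading=90, draw]
REPEAT 6 [
  -- iteration 1/6 --
  LT 90: heading 90 -> 180
  FD 17: (-1,12) -> (-18,12) [heading=180, draw]
  -- iteration 2/6 --
  LT 90: heading 180 -> 270
  FD 17: (-18,12) -> (-18,-5) [heading=270, draw]
  -- iteration 3/6 --
  LT 90: heading 270 -> 0
  FD 17: (-18,-5) -> (-1,-5) [heading=0, draw]
  -- iteration 4/6 --
  LT 90: heading 0 -> 90
  FD 17: (-1,-5) -> (-1,12) [heading=90, draw]
  -- iteration 5/6 --
  LT 90: heading 90 -> 180
  FD 17: (-1,12) -> (-18,12) [heading=180, draw]
  -- iteration 6/6 --
  LT 90: heading 180 -> 270
  FD 17: (-18,12) -> (-18,-5) [heading=270, draw]
]
FD 14: (-18,-5) -> (-18,-19) [heading=270, draw]
Final: pos=(-18,-19), heading=270, 8 segment(s) drawn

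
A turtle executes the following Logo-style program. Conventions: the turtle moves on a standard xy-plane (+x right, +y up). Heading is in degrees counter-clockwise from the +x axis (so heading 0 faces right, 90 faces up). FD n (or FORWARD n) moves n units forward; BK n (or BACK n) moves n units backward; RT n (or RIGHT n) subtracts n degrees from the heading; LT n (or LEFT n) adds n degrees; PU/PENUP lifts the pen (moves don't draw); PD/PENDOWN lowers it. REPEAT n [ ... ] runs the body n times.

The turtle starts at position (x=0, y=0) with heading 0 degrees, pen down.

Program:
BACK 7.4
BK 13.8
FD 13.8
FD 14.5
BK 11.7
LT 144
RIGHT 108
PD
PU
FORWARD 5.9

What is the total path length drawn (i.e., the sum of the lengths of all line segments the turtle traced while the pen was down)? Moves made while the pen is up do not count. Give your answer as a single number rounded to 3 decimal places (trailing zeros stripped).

Executing turtle program step by step:
Start: pos=(0,0), heading=0, pen down
BK 7.4: (0,0) -> (-7.4,0) [heading=0, draw]
BK 13.8: (-7.4,0) -> (-21.2,0) [heading=0, draw]
FD 13.8: (-21.2,0) -> (-7.4,0) [heading=0, draw]
FD 14.5: (-7.4,0) -> (7.1,0) [heading=0, draw]
BK 11.7: (7.1,0) -> (-4.6,0) [heading=0, draw]
LT 144: heading 0 -> 144
RT 108: heading 144 -> 36
PD: pen down
PU: pen up
FD 5.9: (-4.6,0) -> (0.173,3.468) [heading=36, move]
Final: pos=(0.173,3.468), heading=36, 5 segment(s) drawn

Segment lengths:
  seg 1: (0,0) -> (-7.4,0), length = 7.4
  seg 2: (-7.4,0) -> (-21.2,0), length = 13.8
  seg 3: (-21.2,0) -> (-7.4,0), length = 13.8
  seg 4: (-7.4,0) -> (7.1,0), length = 14.5
  seg 5: (7.1,0) -> (-4.6,0), length = 11.7
Total = 61.2

Answer: 61.2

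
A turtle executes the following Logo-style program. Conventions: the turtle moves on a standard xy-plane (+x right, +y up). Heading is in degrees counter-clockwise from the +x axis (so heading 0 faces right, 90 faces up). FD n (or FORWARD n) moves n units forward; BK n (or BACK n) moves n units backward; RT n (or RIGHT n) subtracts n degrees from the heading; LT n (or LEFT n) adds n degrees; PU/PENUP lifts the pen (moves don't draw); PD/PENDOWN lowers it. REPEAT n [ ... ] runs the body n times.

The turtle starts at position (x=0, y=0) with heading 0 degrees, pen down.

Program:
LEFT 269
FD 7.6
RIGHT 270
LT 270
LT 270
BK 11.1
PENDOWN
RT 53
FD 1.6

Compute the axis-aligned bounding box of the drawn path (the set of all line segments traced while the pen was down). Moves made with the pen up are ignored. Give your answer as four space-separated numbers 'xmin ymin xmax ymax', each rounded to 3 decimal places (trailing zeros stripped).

Answer: -0.133 -7.793 10.966 0

Derivation:
Executing turtle program step by step:
Start: pos=(0,0), heading=0, pen down
LT 269: heading 0 -> 269
FD 7.6: (0,0) -> (-0.133,-7.599) [heading=269, draw]
RT 270: heading 269 -> 359
LT 270: heading 359 -> 269
LT 270: heading 269 -> 179
BK 11.1: (-0.133,-7.599) -> (10.966,-7.793) [heading=179, draw]
PD: pen down
RT 53: heading 179 -> 126
FD 1.6: (10.966,-7.793) -> (10.025,-6.498) [heading=126, draw]
Final: pos=(10.025,-6.498), heading=126, 3 segment(s) drawn

Segment endpoints: x in {-0.133, 0, 10.025, 10.966}, y in {-7.793, -7.599, -6.498, 0}
xmin=-0.133, ymin=-7.793, xmax=10.966, ymax=0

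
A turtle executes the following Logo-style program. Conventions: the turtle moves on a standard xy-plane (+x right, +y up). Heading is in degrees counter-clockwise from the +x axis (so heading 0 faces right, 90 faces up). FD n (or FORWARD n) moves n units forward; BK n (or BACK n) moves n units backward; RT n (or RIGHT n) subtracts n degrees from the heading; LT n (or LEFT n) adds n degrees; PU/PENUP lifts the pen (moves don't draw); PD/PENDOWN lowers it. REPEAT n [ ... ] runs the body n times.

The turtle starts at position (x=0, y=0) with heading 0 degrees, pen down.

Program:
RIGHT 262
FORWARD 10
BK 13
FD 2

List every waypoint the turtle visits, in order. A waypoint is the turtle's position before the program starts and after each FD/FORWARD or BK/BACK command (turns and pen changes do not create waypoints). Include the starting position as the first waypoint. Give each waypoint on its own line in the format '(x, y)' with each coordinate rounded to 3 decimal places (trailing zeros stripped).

Executing turtle program step by step:
Start: pos=(0,0), heading=0, pen down
RT 262: heading 0 -> 98
FD 10: (0,0) -> (-1.392,9.903) [heading=98, draw]
BK 13: (-1.392,9.903) -> (0.418,-2.971) [heading=98, draw]
FD 2: (0.418,-2.971) -> (0.139,-0.99) [heading=98, draw]
Final: pos=(0.139,-0.99), heading=98, 3 segment(s) drawn
Waypoints (4 total):
(0, 0)
(-1.392, 9.903)
(0.418, -2.971)
(0.139, -0.99)

Answer: (0, 0)
(-1.392, 9.903)
(0.418, -2.971)
(0.139, -0.99)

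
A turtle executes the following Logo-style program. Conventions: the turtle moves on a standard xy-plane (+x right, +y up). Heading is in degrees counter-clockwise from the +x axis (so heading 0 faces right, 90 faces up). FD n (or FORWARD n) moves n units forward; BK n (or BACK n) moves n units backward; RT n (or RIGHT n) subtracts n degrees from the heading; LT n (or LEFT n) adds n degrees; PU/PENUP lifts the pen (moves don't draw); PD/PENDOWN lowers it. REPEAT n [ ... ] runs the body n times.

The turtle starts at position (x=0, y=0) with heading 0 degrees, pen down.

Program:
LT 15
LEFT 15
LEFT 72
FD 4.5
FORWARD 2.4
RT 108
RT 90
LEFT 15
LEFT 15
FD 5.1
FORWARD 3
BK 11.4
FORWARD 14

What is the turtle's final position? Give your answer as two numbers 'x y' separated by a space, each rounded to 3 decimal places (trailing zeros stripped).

Executing turtle program step by step:
Start: pos=(0,0), heading=0, pen down
LT 15: heading 0 -> 15
LT 15: heading 15 -> 30
LT 72: heading 30 -> 102
FD 4.5: (0,0) -> (-0.936,4.402) [heading=102, draw]
FD 2.4: (-0.936,4.402) -> (-1.435,6.749) [heading=102, draw]
RT 108: heading 102 -> 354
RT 90: heading 354 -> 264
LT 15: heading 264 -> 279
LT 15: heading 279 -> 294
FD 5.1: (-1.435,6.749) -> (0.64,2.09) [heading=294, draw]
FD 3: (0.64,2.09) -> (1.86,-0.65) [heading=294, draw]
BK 11.4: (1.86,-0.65) -> (-2.777,9.764) [heading=294, draw]
FD 14: (-2.777,9.764) -> (2.917,-3.026) [heading=294, draw]
Final: pos=(2.917,-3.026), heading=294, 6 segment(s) drawn

Answer: 2.917 -3.026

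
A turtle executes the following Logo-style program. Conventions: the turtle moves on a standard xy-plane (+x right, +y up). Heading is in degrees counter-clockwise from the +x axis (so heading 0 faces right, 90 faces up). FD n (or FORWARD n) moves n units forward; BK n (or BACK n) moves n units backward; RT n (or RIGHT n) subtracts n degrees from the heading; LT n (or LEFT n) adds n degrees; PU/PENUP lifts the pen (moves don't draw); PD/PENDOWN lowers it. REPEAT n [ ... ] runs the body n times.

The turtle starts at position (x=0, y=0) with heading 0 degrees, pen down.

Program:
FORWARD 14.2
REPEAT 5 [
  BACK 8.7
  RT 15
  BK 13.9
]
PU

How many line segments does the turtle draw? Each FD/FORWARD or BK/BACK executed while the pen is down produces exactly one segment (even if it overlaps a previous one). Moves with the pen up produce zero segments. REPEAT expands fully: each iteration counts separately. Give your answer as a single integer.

Answer: 11

Derivation:
Executing turtle program step by step:
Start: pos=(0,0), heading=0, pen down
FD 14.2: (0,0) -> (14.2,0) [heading=0, draw]
REPEAT 5 [
  -- iteration 1/5 --
  BK 8.7: (14.2,0) -> (5.5,0) [heading=0, draw]
  RT 15: heading 0 -> 345
  BK 13.9: (5.5,0) -> (-7.926,3.598) [heading=345, draw]
  -- iteration 2/5 --
  BK 8.7: (-7.926,3.598) -> (-16.33,5.849) [heading=345, draw]
  RT 15: heading 345 -> 330
  BK 13.9: (-16.33,5.849) -> (-28.368,12.799) [heading=330, draw]
  -- iteration 3/5 --
  BK 8.7: (-28.368,12.799) -> (-35.902,17.149) [heading=330, draw]
  RT 15: heading 330 -> 315
  BK 13.9: (-35.902,17.149) -> (-45.731,26.978) [heading=315, draw]
  -- iteration 4/5 --
  BK 8.7: (-45.731,26.978) -> (-51.883,33.13) [heading=315, draw]
  RT 15: heading 315 -> 300
  BK 13.9: (-51.883,33.13) -> (-58.833,45.168) [heading=300, draw]
  -- iteration 5/5 --
  BK 8.7: (-58.833,45.168) -> (-63.183,52.702) [heading=300, draw]
  RT 15: heading 300 -> 285
  BK 13.9: (-63.183,52.702) -> (-66.78,66.128) [heading=285, draw]
]
PU: pen up
Final: pos=(-66.78,66.128), heading=285, 11 segment(s) drawn
Segments drawn: 11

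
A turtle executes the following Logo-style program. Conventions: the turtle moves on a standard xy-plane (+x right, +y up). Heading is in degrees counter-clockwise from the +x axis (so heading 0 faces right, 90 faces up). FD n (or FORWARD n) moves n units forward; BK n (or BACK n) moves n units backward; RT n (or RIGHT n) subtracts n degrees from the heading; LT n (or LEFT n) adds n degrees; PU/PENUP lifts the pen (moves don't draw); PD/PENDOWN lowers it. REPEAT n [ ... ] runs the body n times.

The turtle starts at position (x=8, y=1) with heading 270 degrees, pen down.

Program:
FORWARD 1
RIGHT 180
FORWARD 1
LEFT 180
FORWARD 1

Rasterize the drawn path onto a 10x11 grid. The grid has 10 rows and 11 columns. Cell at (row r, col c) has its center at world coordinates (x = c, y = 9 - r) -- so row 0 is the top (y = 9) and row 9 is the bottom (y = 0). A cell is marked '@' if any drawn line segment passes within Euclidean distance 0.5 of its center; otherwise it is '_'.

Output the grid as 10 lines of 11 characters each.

Segment 0: (8,1) -> (8,0)
Segment 1: (8,0) -> (8,1)
Segment 2: (8,1) -> (8,0)

Answer: ___________
___________
___________
___________
___________
___________
___________
___________
________@__
________@__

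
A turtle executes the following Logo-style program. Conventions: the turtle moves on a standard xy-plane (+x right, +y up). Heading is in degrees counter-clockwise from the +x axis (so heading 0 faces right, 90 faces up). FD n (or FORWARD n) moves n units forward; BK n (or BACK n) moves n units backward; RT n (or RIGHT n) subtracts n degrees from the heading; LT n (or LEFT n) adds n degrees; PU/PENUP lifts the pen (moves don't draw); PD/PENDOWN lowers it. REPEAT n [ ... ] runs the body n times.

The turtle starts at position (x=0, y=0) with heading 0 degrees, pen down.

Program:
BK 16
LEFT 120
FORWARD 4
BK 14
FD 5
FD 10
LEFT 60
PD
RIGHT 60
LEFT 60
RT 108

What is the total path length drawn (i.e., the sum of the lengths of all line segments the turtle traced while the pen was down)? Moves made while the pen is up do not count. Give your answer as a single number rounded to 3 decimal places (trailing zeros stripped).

Executing turtle program step by step:
Start: pos=(0,0), heading=0, pen down
BK 16: (0,0) -> (-16,0) [heading=0, draw]
LT 120: heading 0 -> 120
FD 4: (-16,0) -> (-18,3.464) [heading=120, draw]
BK 14: (-18,3.464) -> (-11,-8.66) [heading=120, draw]
FD 5: (-11,-8.66) -> (-13.5,-4.33) [heading=120, draw]
FD 10: (-13.5,-4.33) -> (-18.5,4.33) [heading=120, draw]
LT 60: heading 120 -> 180
PD: pen down
RT 60: heading 180 -> 120
LT 60: heading 120 -> 180
RT 108: heading 180 -> 72
Final: pos=(-18.5,4.33), heading=72, 5 segment(s) drawn

Segment lengths:
  seg 1: (0,0) -> (-16,0), length = 16
  seg 2: (-16,0) -> (-18,3.464), length = 4
  seg 3: (-18,3.464) -> (-11,-8.66), length = 14
  seg 4: (-11,-8.66) -> (-13.5,-4.33), length = 5
  seg 5: (-13.5,-4.33) -> (-18.5,4.33), length = 10
Total = 49

Answer: 49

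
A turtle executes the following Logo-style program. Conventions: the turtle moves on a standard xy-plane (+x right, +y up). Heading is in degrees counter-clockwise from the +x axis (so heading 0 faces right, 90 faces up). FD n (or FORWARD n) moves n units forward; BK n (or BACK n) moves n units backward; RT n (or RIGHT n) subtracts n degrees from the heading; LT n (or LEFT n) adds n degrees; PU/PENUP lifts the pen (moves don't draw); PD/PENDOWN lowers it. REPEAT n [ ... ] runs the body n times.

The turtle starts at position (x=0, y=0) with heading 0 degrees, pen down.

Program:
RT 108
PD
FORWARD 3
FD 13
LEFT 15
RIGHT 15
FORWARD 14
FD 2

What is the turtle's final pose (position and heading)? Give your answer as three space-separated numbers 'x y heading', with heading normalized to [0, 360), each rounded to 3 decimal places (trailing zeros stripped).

Answer: -9.889 -30.434 252

Derivation:
Executing turtle program step by step:
Start: pos=(0,0), heading=0, pen down
RT 108: heading 0 -> 252
PD: pen down
FD 3: (0,0) -> (-0.927,-2.853) [heading=252, draw]
FD 13: (-0.927,-2.853) -> (-4.944,-15.217) [heading=252, draw]
LT 15: heading 252 -> 267
RT 15: heading 267 -> 252
FD 14: (-4.944,-15.217) -> (-9.271,-28.532) [heading=252, draw]
FD 2: (-9.271,-28.532) -> (-9.889,-30.434) [heading=252, draw]
Final: pos=(-9.889,-30.434), heading=252, 4 segment(s) drawn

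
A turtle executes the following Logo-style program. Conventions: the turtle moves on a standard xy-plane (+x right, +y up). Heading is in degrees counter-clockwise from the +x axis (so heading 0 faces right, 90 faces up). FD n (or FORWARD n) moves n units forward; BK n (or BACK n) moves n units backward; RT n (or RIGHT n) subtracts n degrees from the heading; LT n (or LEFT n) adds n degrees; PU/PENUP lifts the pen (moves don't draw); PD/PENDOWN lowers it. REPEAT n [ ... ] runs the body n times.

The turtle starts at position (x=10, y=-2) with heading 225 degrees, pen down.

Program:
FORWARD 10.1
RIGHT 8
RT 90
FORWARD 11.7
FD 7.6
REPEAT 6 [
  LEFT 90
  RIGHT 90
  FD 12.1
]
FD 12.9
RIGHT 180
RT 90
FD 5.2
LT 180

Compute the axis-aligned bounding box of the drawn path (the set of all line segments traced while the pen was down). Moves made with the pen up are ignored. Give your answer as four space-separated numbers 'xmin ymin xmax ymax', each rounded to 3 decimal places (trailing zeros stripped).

Executing turtle program step by step:
Start: pos=(10,-2), heading=225, pen down
FD 10.1: (10,-2) -> (2.858,-9.142) [heading=225, draw]
RT 8: heading 225 -> 217
RT 90: heading 217 -> 127
FD 11.7: (2.858,-9.142) -> (-4.183,0.202) [heading=127, draw]
FD 7.6: (-4.183,0.202) -> (-8.757,6.272) [heading=127, draw]
REPEAT 6 [
  -- iteration 1/6 --
  LT 90: heading 127 -> 217
  RT 90: heading 217 -> 127
  FD 12.1: (-8.757,6.272) -> (-16.039,15.935) [heading=127, draw]
  -- iteration 2/6 --
  LT 90: heading 127 -> 217
  RT 90: heading 217 -> 127
  FD 12.1: (-16.039,15.935) -> (-23.321,25.599) [heading=127, draw]
  -- iteration 3/6 --
  LT 90: heading 127 -> 217
  RT 90: heading 217 -> 127
  FD 12.1: (-23.321,25.599) -> (-30.603,35.262) [heading=127, draw]
  -- iteration 4/6 --
  LT 90: heading 127 -> 217
  RT 90: heading 217 -> 127
  FD 12.1: (-30.603,35.262) -> (-37.885,44.926) [heading=127, draw]
  -- iteration 5/6 --
  LT 90: heading 127 -> 217
  RT 90: heading 217 -> 127
  FD 12.1: (-37.885,44.926) -> (-45.167,54.589) [heading=127, draw]
  -- iteration 6/6 --
  LT 90: heading 127 -> 217
  RT 90: heading 217 -> 127
  FD 12.1: (-45.167,54.589) -> (-52.449,64.253) [heading=127, draw]
]
FD 12.9: (-52.449,64.253) -> (-60.212,74.555) [heading=127, draw]
RT 180: heading 127 -> 307
RT 90: heading 307 -> 217
FD 5.2: (-60.212,74.555) -> (-64.365,71.426) [heading=217, draw]
LT 180: heading 217 -> 37
Final: pos=(-64.365,71.426), heading=37, 11 segment(s) drawn

Segment endpoints: x in {-64.365, -60.212, -52.449, -45.167, -37.885, -30.603, -23.321, -16.039, -8.757, -4.183, 2.858, 10}, y in {-9.142, -2, 0.202, 6.272, 15.935, 25.599, 35.262, 44.926, 54.589, 64.253, 71.426, 74.555}
xmin=-64.365, ymin=-9.142, xmax=10, ymax=74.555

Answer: -64.365 -9.142 10 74.555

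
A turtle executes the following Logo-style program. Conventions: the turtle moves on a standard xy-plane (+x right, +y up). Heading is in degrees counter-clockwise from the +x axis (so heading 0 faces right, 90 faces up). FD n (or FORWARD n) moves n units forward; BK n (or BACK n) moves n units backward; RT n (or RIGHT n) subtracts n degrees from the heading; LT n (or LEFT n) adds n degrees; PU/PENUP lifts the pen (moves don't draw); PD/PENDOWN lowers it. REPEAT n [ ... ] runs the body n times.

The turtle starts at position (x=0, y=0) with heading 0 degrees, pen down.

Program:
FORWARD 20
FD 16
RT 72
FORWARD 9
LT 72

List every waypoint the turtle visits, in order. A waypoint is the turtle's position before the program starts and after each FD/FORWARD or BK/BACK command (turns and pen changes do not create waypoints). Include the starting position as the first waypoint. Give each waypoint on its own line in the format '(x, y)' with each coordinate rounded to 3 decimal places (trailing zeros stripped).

Answer: (0, 0)
(20, 0)
(36, 0)
(38.781, -8.56)

Derivation:
Executing turtle program step by step:
Start: pos=(0,0), heading=0, pen down
FD 20: (0,0) -> (20,0) [heading=0, draw]
FD 16: (20,0) -> (36,0) [heading=0, draw]
RT 72: heading 0 -> 288
FD 9: (36,0) -> (38.781,-8.56) [heading=288, draw]
LT 72: heading 288 -> 0
Final: pos=(38.781,-8.56), heading=0, 3 segment(s) drawn
Waypoints (4 total):
(0, 0)
(20, 0)
(36, 0)
(38.781, -8.56)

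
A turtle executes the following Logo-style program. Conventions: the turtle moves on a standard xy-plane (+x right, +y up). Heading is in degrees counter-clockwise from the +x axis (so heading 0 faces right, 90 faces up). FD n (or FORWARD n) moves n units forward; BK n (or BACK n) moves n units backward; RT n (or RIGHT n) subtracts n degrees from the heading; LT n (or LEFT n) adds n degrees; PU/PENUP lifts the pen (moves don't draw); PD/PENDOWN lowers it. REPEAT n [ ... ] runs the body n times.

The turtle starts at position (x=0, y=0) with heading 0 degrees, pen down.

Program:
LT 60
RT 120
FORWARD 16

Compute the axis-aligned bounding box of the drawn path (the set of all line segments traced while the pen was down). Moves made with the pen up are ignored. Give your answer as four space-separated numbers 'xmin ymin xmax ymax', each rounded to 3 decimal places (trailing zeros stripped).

Answer: 0 -13.856 8 0

Derivation:
Executing turtle program step by step:
Start: pos=(0,0), heading=0, pen down
LT 60: heading 0 -> 60
RT 120: heading 60 -> 300
FD 16: (0,0) -> (8,-13.856) [heading=300, draw]
Final: pos=(8,-13.856), heading=300, 1 segment(s) drawn

Segment endpoints: x in {0, 8}, y in {-13.856, 0}
xmin=0, ymin=-13.856, xmax=8, ymax=0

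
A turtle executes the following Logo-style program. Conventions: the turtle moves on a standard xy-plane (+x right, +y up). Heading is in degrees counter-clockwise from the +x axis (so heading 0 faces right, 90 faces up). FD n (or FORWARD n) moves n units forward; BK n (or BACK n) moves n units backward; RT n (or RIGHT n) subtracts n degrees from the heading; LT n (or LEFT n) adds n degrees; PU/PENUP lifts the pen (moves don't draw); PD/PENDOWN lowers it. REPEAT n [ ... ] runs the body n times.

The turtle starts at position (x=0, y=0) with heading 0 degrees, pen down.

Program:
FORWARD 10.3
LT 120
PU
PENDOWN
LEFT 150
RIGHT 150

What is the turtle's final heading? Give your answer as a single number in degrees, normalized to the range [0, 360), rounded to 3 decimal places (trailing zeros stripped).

Answer: 120

Derivation:
Executing turtle program step by step:
Start: pos=(0,0), heading=0, pen down
FD 10.3: (0,0) -> (10.3,0) [heading=0, draw]
LT 120: heading 0 -> 120
PU: pen up
PD: pen down
LT 150: heading 120 -> 270
RT 150: heading 270 -> 120
Final: pos=(10.3,0), heading=120, 1 segment(s) drawn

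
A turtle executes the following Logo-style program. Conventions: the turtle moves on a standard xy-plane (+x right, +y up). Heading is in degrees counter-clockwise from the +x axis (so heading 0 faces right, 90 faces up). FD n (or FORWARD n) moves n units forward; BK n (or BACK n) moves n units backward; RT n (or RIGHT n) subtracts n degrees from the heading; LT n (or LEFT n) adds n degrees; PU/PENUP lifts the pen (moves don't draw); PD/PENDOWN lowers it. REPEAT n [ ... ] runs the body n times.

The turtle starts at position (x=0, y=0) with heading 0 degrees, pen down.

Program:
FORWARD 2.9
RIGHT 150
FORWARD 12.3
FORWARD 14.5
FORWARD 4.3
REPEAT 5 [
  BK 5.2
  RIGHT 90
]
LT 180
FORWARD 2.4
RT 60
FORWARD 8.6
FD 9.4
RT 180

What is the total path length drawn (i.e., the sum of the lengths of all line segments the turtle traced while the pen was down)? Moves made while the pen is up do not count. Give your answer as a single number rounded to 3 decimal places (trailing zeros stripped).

Answer: 80.4

Derivation:
Executing turtle program step by step:
Start: pos=(0,0), heading=0, pen down
FD 2.9: (0,0) -> (2.9,0) [heading=0, draw]
RT 150: heading 0 -> 210
FD 12.3: (2.9,0) -> (-7.752,-6.15) [heading=210, draw]
FD 14.5: (-7.752,-6.15) -> (-20.309,-13.4) [heading=210, draw]
FD 4.3: (-20.309,-13.4) -> (-24.033,-15.55) [heading=210, draw]
REPEAT 5 [
  -- iteration 1/5 --
  BK 5.2: (-24.033,-15.55) -> (-19.53,-12.95) [heading=210, draw]
  RT 90: heading 210 -> 120
  -- iteration 2/5 --
  BK 5.2: (-19.53,-12.95) -> (-16.93,-17.453) [heading=120, draw]
  RT 90: heading 120 -> 30
  -- iteration 3/5 --
  BK 5.2: (-16.93,-17.453) -> (-21.433,-20.053) [heading=30, draw]
  RT 90: heading 30 -> 300
  -- iteration 4/5 --
  BK 5.2: (-21.433,-20.053) -> (-24.033,-15.55) [heading=300, draw]
  RT 90: heading 300 -> 210
  -- iteration 5/5 --
  BK 5.2: (-24.033,-15.55) -> (-19.53,-12.95) [heading=210, draw]
  RT 90: heading 210 -> 120
]
LT 180: heading 120 -> 300
FD 2.4: (-19.53,-12.95) -> (-18.33,-15.028) [heading=300, draw]
RT 60: heading 300 -> 240
FD 8.6: (-18.33,-15.028) -> (-22.63,-22.476) [heading=240, draw]
FD 9.4: (-22.63,-22.476) -> (-27.33,-30.617) [heading=240, draw]
RT 180: heading 240 -> 60
Final: pos=(-27.33,-30.617), heading=60, 12 segment(s) drawn

Segment lengths:
  seg 1: (0,0) -> (2.9,0), length = 2.9
  seg 2: (2.9,0) -> (-7.752,-6.15), length = 12.3
  seg 3: (-7.752,-6.15) -> (-20.309,-13.4), length = 14.5
  seg 4: (-20.309,-13.4) -> (-24.033,-15.55), length = 4.3
  seg 5: (-24.033,-15.55) -> (-19.53,-12.95), length = 5.2
  seg 6: (-19.53,-12.95) -> (-16.93,-17.453), length = 5.2
  seg 7: (-16.93,-17.453) -> (-21.433,-20.053), length = 5.2
  seg 8: (-21.433,-20.053) -> (-24.033,-15.55), length = 5.2
  seg 9: (-24.033,-15.55) -> (-19.53,-12.95), length = 5.2
  seg 10: (-19.53,-12.95) -> (-18.33,-15.028), length = 2.4
  seg 11: (-18.33,-15.028) -> (-22.63,-22.476), length = 8.6
  seg 12: (-22.63,-22.476) -> (-27.33,-30.617), length = 9.4
Total = 80.4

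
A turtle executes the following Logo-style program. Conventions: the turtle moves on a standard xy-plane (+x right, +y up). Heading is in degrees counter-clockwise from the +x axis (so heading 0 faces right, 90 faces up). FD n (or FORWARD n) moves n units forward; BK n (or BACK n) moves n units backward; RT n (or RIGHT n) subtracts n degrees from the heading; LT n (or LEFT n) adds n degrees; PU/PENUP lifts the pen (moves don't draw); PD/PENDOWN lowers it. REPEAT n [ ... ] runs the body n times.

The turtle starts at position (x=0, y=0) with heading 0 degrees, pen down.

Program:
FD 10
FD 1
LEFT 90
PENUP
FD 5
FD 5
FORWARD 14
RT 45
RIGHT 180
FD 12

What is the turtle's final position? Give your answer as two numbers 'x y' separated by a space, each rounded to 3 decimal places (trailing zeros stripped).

Answer: 2.515 15.515

Derivation:
Executing turtle program step by step:
Start: pos=(0,0), heading=0, pen down
FD 10: (0,0) -> (10,0) [heading=0, draw]
FD 1: (10,0) -> (11,0) [heading=0, draw]
LT 90: heading 0 -> 90
PU: pen up
FD 5: (11,0) -> (11,5) [heading=90, move]
FD 5: (11,5) -> (11,10) [heading=90, move]
FD 14: (11,10) -> (11,24) [heading=90, move]
RT 45: heading 90 -> 45
RT 180: heading 45 -> 225
FD 12: (11,24) -> (2.515,15.515) [heading=225, move]
Final: pos=(2.515,15.515), heading=225, 2 segment(s) drawn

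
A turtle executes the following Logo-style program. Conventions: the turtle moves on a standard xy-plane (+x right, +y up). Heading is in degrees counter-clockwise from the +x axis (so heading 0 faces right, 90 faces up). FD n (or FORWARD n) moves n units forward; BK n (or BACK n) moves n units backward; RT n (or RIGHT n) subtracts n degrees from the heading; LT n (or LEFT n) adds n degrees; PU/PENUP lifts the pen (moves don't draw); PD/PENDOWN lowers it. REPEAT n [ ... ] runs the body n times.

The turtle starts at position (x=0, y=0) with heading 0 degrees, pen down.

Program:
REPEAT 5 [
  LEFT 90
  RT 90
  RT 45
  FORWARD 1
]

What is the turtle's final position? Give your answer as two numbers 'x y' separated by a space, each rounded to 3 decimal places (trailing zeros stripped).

Executing turtle program step by step:
Start: pos=(0,0), heading=0, pen down
REPEAT 5 [
  -- iteration 1/5 --
  LT 90: heading 0 -> 90
  RT 90: heading 90 -> 0
  RT 45: heading 0 -> 315
  FD 1: (0,0) -> (0.707,-0.707) [heading=315, draw]
  -- iteration 2/5 --
  LT 90: heading 315 -> 45
  RT 90: heading 45 -> 315
  RT 45: heading 315 -> 270
  FD 1: (0.707,-0.707) -> (0.707,-1.707) [heading=270, draw]
  -- iteration 3/5 --
  LT 90: heading 270 -> 0
  RT 90: heading 0 -> 270
  RT 45: heading 270 -> 225
  FD 1: (0.707,-1.707) -> (0,-2.414) [heading=225, draw]
  -- iteration 4/5 --
  LT 90: heading 225 -> 315
  RT 90: heading 315 -> 225
  RT 45: heading 225 -> 180
  FD 1: (0,-2.414) -> (-1,-2.414) [heading=180, draw]
  -- iteration 5/5 --
  LT 90: heading 180 -> 270
  RT 90: heading 270 -> 180
  RT 45: heading 180 -> 135
  FD 1: (-1,-2.414) -> (-1.707,-1.707) [heading=135, draw]
]
Final: pos=(-1.707,-1.707), heading=135, 5 segment(s) drawn

Answer: -1.707 -1.707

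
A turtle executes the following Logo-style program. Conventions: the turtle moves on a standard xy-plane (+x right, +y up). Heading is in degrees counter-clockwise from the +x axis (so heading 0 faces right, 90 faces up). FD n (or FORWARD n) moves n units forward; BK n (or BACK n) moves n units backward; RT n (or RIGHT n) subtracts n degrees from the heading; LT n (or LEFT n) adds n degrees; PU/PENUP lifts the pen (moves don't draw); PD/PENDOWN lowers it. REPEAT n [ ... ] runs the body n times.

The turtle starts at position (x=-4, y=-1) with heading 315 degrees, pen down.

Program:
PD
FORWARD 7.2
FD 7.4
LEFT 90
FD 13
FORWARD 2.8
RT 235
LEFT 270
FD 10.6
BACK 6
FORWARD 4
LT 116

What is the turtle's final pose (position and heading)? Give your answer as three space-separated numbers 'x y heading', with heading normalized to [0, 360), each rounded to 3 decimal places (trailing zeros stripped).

Executing turtle program step by step:
Start: pos=(-4,-1), heading=315, pen down
PD: pen down
FD 7.2: (-4,-1) -> (1.091,-6.091) [heading=315, draw]
FD 7.4: (1.091,-6.091) -> (6.324,-11.324) [heading=315, draw]
LT 90: heading 315 -> 45
FD 13: (6.324,-11.324) -> (15.516,-2.131) [heading=45, draw]
FD 2.8: (15.516,-2.131) -> (17.496,-0.151) [heading=45, draw]
RT 235: heading 45 -> 170
LT 270: heading 170 -> 80
FD 10.6: (17.496,-0.151) -> (19.337,10.287) [heading=80, draw]
BK 6: (19.337,10.287) -> (18.295,4.379) [heading=80, draw]
FD 4: (18.295,4.379) -> (18.989,8.318) [heading=80, draw]
LT 116: heading 80 -> 196
Final: pos=(18.989,8.318), heading=196, 7 segment(s) drawn

Answer: 18.989 8.318 196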